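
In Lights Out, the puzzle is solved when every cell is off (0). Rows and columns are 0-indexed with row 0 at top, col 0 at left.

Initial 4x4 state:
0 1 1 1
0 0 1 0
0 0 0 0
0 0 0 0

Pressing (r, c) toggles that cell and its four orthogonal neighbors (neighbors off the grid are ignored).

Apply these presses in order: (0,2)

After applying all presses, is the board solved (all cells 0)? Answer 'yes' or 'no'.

After press 1 at (0,2):
0 0 0 0
0 0 0 0
0 0 0 0
0 0 0 0

Lights still on: 0

Answer: yes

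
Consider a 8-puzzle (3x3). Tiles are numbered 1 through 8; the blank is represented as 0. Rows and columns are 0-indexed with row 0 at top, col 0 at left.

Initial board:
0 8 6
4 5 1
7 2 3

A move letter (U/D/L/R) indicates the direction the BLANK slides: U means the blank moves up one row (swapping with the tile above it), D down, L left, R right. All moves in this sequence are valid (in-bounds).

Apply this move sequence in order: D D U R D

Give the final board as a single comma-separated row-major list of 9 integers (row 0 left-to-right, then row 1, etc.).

After move 1 (D):
4 8 6
0 5 1
7 2 3

After move 2 (D):
4 8 6
7 5 1
0 2 3

After move 3 (U):
4 8 6
0 5 1
7 2 3

After move 4 (R):
4 8 6
5 0 1
7 2 3

After move 5 (D):
4 8 6
5 2 1
7 0 3

Answer: 4, 8, 6, 5, 2, 1, 7, 0, 3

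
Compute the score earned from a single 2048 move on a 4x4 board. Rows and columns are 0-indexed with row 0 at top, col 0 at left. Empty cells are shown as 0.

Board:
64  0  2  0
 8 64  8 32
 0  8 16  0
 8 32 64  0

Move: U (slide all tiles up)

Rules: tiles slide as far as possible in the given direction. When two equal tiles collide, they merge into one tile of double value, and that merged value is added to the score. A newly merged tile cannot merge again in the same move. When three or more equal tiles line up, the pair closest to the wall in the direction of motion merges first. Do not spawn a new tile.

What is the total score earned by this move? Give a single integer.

Answer: 16

Derivation:
Slide up:
col 0: [64, 8, 0, 8] -> [64, 16, 0, 0]  score +16 (running 16)
col 1: [0, 64, 8, 32] -> [64, 8, 32, 0]  score +0 (running 16)
col 2: [2, 8, 16, 64] -> [2, 8, 16, 64]  score +0 (running 16)
col 3: [0, 32, 0, 0] -> [32, 0, 0, 0]  score +0 (running 16)
Board after move:
64 64  2 32
16  8  8  0
 0 32 16  0
 0  0 64  0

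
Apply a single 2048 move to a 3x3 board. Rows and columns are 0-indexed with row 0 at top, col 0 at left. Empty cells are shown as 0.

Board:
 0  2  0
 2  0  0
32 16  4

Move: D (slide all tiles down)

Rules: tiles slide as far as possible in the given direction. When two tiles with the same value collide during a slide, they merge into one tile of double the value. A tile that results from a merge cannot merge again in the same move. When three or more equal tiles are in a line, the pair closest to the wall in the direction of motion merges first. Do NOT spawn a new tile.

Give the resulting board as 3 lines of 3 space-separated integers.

Answer:  0  0  0
 2  2  0
32 16  4

Derivation:
Slide down:
col 0: [0, 2, 32] -> [0, 2, 32]
col 1: [2, 0, 16] -> [0, 2, 16]
col 2: [0, 0, 4] -> [0, 0, 4]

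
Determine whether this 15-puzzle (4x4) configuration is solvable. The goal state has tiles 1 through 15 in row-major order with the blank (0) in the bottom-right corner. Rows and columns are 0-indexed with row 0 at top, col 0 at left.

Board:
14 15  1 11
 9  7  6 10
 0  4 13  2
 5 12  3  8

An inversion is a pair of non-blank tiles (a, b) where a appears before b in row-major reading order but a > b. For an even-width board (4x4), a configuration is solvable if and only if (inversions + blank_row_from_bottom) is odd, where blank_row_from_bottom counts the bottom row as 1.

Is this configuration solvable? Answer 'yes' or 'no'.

Inversions: 66
Blank is in row 2 (0-indexed from top), which is row 2 counting from the bottom (bottom = 1).
66 + 2 = 68, which is even, so the puzzle is not solvable.

Answer: no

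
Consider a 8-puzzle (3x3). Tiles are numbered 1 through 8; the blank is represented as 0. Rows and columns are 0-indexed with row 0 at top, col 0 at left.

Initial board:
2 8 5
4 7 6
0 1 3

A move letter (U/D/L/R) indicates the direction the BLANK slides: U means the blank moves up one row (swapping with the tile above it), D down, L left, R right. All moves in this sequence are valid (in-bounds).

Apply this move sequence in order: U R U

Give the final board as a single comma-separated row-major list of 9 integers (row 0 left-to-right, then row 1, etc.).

After move 1 (U):
2 8 5
0 7 6
4 1 3

After move 2 (R):
2 8 5
7 0 6
4 1 3

After move 3 (U):
2 0 5
7 8 6
4 1 3

Answer: 2, 0, 5, 7, 8, 6, 4, 1, 3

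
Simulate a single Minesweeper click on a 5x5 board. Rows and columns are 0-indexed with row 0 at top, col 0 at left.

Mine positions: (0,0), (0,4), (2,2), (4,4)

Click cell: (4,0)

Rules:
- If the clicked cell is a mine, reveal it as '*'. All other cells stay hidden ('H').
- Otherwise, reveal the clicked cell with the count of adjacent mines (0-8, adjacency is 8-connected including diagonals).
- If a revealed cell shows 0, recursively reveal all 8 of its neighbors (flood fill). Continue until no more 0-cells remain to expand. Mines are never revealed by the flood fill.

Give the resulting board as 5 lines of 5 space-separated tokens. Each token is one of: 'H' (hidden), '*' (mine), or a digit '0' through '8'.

H H H H H
1 2 H H H
0 1 H H H
0 1 1 2 H
0 0 0 1 H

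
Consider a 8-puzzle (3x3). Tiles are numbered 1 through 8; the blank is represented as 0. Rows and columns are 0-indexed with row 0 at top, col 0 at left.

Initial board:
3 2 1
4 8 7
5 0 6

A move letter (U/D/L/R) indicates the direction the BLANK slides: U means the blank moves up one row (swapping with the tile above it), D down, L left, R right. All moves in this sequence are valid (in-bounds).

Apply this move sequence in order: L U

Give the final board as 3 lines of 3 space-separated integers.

After move 1 (L):
3 2 1
4 8 7
0 5 6

After move 2 (U):
3 2 1
0 8 7
4 5 6

Answer: 3 2 1
0 8 7
4 5 6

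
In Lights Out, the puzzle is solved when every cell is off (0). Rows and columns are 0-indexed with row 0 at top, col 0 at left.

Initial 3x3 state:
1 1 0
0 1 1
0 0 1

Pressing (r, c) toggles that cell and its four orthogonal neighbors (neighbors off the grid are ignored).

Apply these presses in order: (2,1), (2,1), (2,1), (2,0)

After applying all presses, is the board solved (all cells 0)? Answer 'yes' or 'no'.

After press 1 at (2,1):
1 1 0
0 0 1
1 1 0

After press 2 at (2,1):
1 1 0
0 1 1
0 0 1

After press 3 at (2,1):
1 1 0
0 0 1
1 1 0

After press 4 at (2,0):
1 1 0
1 0 1
0 0 0

Lights still on: 4

Answer: no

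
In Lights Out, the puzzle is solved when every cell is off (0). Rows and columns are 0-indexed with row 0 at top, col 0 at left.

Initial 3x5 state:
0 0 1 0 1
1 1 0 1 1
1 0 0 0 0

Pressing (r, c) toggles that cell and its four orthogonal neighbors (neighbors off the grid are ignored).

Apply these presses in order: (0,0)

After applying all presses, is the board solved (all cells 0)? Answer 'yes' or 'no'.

Answer: no

Derivation:
After press 1 at (0,0):
1 1 1 0 1
0 1 0 1 1
1 0 0 0 0

Lights still on: 8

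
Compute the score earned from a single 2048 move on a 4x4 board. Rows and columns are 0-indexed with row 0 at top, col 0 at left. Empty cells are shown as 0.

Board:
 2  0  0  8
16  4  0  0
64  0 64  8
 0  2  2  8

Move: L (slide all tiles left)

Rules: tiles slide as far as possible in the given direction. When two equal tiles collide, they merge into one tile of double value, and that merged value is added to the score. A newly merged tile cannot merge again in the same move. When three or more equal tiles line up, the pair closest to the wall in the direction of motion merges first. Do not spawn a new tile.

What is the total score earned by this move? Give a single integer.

Answer: 132

Derivation:
Slide left:
row 0: [2, 0, 0, 8] -> [2, 8, 0, 0]  score +0 (running 0)
row 1: [16, 4, 0, 0] -> [16, 4, 0, 0]  score +0 (running 0)
row 2: [64, 0, 64, 8] -> [128, 8, 0, 0]  score +128 (running 128)
row 3: [0, 2, 2, 8] -> [4, 8, 0, 0]  score +4 (running 132)
Board after move:
  2   8   0   0
 16   4   0   0
128   8   0   0
  4   8   0   0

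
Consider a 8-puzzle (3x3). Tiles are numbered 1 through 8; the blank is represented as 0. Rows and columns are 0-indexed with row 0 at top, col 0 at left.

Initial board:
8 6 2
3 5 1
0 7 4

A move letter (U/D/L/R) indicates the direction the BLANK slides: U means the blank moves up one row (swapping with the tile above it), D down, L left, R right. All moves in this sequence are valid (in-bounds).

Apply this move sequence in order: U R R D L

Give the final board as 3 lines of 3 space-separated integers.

Answer: 8 6 2
5 1 4
3 0 7

Derivation:
After move 1 (U):
8 6 2
0 5 1
3 7 4

After move 2 (R):
8 6 2
5 0 1
3 7 4

After move 3 (R):
8 6 2
5 1 0
3 7 4

After move 4 (D):
8 6 2
5 1 4
3 7 0

After move 5 (L):
8 6 2
5 1 4
3 0 7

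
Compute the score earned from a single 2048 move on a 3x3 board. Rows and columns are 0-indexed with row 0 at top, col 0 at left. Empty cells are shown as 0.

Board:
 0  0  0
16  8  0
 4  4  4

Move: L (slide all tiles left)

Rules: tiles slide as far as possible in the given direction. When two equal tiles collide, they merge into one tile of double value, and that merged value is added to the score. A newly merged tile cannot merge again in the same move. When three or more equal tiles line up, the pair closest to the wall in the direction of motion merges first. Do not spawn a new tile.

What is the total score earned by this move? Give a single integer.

Answer: 8

Derivation:
Slide left:
row 0: [0, 0, 0] -> [0, 0, 0]  score +0 (running 0)
row 1: [16, 8, 0] -> [16, 8, 0]  score +0 (running 0)
row 2: [4, 4, 4] -> [8, 4, 0]  score +8 (running 8)
Board after move:
 0  0  0
16  8  0
 8  4  0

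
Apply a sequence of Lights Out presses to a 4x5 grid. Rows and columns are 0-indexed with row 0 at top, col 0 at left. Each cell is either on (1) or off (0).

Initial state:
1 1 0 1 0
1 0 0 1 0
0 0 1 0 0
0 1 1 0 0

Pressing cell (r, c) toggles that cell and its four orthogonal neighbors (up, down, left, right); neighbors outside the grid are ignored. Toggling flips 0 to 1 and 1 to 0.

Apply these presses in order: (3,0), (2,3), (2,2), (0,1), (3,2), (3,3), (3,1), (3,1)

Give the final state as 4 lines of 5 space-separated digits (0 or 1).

After press 1 at (3,0):
1 1 0 1 0
1 0 0 1 0
1 0 1 0 0
1 0 1 0 0

After press 2 at (2,3):
1 1 0 1 0
1 0 0 0 0
1 0 0 1 1
1 0 1 1 0

After press 3 at (2,2):
1 1 0 1 0
1 0 1 0 0
1 1 1 0 1
1 0 0 1 0

After press 4 at (0,1):
0 0 1 1 0
1 1 1 0 0
1 1 1 0 1
1 0 0 1 0

After press 5 at (3,2):
0 0 1 1 0
1 1 1 0 0
1 1 0 0 1
1 1 1 0 0

After press 6 at (3,3):
0 0 1 1 0
1 1 1 0 0
1 1 0 1 1
1 1 0 1 1

After press 7 at (3,1):
0 0 1 1 0
1 1 1 0 0
1 0 0 1 1
0 0 1 1 1

After press 8 at (3,1):
0 0 1 1 0
1 1 1 0 0
1 1 0 1 1
1 1 0 1 1

Answer: 0 0 1 1 0
1 1 1 0 0
1 1 0 1 1
1 1 0 1 1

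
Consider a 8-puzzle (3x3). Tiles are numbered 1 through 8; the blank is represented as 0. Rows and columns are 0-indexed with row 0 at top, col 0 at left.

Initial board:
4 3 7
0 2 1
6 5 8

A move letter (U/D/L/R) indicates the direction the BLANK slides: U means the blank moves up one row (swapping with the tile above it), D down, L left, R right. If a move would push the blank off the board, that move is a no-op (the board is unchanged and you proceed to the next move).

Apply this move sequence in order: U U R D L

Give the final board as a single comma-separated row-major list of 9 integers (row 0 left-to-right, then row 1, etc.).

Answer: 3, 2, 7, 0, 4, 1, 6, 5, 8

Derivation:
After move 1 (U):
0 3 7
4 2 1
6 5 8

After move 2 (U):
0 3 7
4 2 1
6 5 8

After move 3 (R):
3 0 7
4 2 1
6 5 8

After move 4 (D):
3 2 7
4 0 1
6 5 8

After move 5 (L):
3 2 7
0 4 1
6 5 8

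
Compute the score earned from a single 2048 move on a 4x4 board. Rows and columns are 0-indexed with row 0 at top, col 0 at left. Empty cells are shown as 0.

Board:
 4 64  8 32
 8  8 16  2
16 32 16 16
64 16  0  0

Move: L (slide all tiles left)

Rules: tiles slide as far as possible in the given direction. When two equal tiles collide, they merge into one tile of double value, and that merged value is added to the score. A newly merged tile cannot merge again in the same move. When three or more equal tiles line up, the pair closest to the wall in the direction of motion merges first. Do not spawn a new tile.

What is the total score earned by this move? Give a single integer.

Slide left:
row 0: [4, 64, 8, 32] -> [4, 64, 8, 32]  score +0 (running 0)
row 1: [8, 8, 16, 2] -> [16, 16, 2, 0]  score +16 (running 16)
row 2: [16, 32, 16, 16] -> [16, 32, 32, 0]  score +32 (running 48)
row 3: [64, 16, 0, 0] -> [64, 16, 0, 0]  score +0 (running 48)
Board after move:
 4 64  8 32
16 16  2  0
16 32 32  0
64 16  0  0

Answer: 48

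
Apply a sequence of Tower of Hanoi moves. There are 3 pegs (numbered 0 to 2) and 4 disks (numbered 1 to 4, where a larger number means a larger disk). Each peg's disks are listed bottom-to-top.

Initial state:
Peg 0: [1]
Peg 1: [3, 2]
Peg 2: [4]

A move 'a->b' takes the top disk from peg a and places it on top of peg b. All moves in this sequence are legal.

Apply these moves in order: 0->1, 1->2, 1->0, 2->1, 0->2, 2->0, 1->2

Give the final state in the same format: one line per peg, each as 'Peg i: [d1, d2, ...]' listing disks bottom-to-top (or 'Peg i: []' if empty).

Answer: Peg 0: [2]
Peg 1: [3]
Peg 2: [4, 1]

Derivation:
After move 1 (0->1):
Peg 0: []
Peg 1: [3, 2, 1]
Peg 2: [4]

After move 2 (1->2):
Peg 0: []
Peg 1: [3, 2]
Peg 2: [4, 1]

After move 3 (1->0):
Peg 0: [2]
Peg 1: [3]
Peg 2: [4, 1]

After move 4 (2->1):
Peg 0: [2]
Peg 1: [3, 1]
Peg 2: [4]

After move 5 (0->2):
Peg 0: []
Peg 1: [3, 1]
Peg 2: [4, 2]

After move 6 (2->0):
Peg 0: [2]
Peg 1: [3, 1]
Peg 2: [4]

After move 7 (1->2):
Peg 0: [2]
Peg 1: [3]
Peg 2: [4, 1]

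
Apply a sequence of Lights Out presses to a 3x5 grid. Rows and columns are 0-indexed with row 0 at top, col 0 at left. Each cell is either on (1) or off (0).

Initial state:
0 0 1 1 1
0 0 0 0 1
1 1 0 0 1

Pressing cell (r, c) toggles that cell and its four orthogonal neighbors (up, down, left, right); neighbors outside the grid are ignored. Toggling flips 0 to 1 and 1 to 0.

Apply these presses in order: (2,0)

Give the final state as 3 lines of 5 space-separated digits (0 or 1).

Answer: 0 0 1 1 1
1 0 0 0 1
0 0 0 0 1

Derivation:
After press 1 at (2,0):
0 0 1 1 1
1 0 0 0 1
0 0 0 0 1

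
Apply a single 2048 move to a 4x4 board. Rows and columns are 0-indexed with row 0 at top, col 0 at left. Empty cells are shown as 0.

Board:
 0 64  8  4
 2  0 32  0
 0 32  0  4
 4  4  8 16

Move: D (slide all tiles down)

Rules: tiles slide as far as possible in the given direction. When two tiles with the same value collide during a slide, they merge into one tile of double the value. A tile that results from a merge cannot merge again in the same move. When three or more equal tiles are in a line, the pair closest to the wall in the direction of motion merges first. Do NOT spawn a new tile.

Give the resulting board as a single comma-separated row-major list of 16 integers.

Slide down:
col 0: [0, 2, 0, 4] -> [0, 0, 2, 4]
col 1: [64, 0, 32, 4] -> [0, 64, 32, 4]
col 2: [8, 32, 0, 8] -> [0, 8, 32, 8]
col 3: [4, 0, 4, 16] -> [0, 0, 8, 16]

Answer: 0, 0, 0, 0, 0, 64, 8, 0, 2, 32, 32, 8, 4, 4, 8, 16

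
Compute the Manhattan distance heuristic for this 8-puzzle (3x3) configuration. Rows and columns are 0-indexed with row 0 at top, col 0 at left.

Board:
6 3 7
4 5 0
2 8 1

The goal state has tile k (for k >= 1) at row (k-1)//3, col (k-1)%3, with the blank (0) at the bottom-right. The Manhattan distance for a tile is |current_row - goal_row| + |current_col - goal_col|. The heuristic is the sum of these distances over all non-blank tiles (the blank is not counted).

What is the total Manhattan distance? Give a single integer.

Tile 6: at (0,0), goal (1,2), distance |0-1|+|0-2| = 3
Tile 3: at (0,1), goal (0,2), distance |0-0|+|1-2| = 1
Tile 7: at (0,2), goal (2,0), distance |0-2|+|2-0| = 4
Tile 4: at (1,0), goal (1,0), distance |1-1|+|0-0| = 0
Tile 5: at (1,1), goal (1,1), distance |1-1|+|1-1| = 0
Tile 2: at (2,0), goal (0,1), distance |2-0|+|0-1| = 3
Tile 8: at (2,1), goal (2,1), distance |2-2|+|1-1| = 0
Tile 1: at (2,2), goal (0,0), distance |2-0|+|2-0| = 4
Sum: 3 + 1 + 4 + 0 + 0 + 3 + 0 + 4 = 15

Answer: 15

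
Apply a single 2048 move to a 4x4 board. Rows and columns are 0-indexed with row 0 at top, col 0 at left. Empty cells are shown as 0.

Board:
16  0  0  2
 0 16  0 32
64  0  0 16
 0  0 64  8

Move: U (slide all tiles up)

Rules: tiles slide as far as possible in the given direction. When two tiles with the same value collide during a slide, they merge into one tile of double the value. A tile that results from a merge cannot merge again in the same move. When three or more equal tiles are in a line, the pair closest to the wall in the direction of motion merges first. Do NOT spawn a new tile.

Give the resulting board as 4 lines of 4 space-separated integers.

Slide up:
col 0: [16, 0, 64, 0] -> [16, 64, 0, 0]
col 1: [0, 16, 0, 0] -> [16, 0, 0, 0]
col 2: [0, 0, 0, 64] -> [64, 0, 0, 0]
col 3: [2, 32, 16, 8] -> [2, 32, 16, 8]

Answer: 16 16 64  2
64  0  0 32
 0  0  0 16
 0  0  0  8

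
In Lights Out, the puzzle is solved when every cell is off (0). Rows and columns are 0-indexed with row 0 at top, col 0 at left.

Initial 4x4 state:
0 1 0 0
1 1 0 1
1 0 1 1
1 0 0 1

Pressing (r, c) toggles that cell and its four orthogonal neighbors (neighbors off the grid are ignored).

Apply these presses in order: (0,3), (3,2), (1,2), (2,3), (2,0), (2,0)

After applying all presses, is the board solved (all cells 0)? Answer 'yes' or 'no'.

After press 1 at (0,3):
0 1 1 1
1 1 0 0
1 0 1 1
1 0 0 1

After press 2 at (3,2):
0 1 1 1
1 1 0 0
1 0 0 1
1 1 1 0

After press 3 at (1,2):
0 1 0 1
1 0 1 1
1 0 1 1
1 1 1 0

After press 4 at (2,3):
0 1 0 1
1 0 1 0
1 0 0 0
1 1 1 1

After press 5 at (2,0):
0 1 0 1
0 0 1 0
0 1 0 0
0 1 1 1

After press 6 at (2,0):
0 1 0 1
1 0 1 0
1 0 0 0
1 1 1 1

Lights still on: 9

Answer: no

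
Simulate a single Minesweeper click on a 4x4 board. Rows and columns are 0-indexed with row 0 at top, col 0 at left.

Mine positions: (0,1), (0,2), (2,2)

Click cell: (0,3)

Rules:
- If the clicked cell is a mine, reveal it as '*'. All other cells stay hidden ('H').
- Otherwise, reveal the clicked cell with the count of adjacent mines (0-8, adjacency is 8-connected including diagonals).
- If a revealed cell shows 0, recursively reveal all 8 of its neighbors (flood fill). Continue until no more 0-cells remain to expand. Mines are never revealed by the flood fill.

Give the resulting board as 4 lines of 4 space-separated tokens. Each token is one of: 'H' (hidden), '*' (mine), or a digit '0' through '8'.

H H H 1
H H H H
H H H H
H H H H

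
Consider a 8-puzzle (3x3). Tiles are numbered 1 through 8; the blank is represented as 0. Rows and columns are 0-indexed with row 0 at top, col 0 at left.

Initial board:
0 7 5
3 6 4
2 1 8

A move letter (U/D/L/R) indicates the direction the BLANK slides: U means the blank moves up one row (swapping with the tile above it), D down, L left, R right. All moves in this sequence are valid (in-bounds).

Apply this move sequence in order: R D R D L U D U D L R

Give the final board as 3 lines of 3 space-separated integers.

After move 1 (R):
7 0 5
3 6 4
2 1 8

After move 2 (D):
7 6 5
3 0 4
2 1 8

After move 3 (R):
7 6 5
3 4 0
2 1 8

After move 4 (D):
7 6 5
3 4 8
2 1 0

After move 5 (L):
7 6 5
3 4 8
2 0 1

After move 6 (U):
7 6 5
3 0 8
2 4 1

After move 7 (D):
7 6 5
3 4 8
2 0 1

After move 8 (U):
7 6 5
3 0 8
2 4 1

After move 9 (D):
7 6 5
3 4 8
2 0 1

After move 10 (L):
7 6 5
3 4 8
0 2 1

After move 11 (R):
7 6 5
3 4 8
2 0 1

Answer: 7 6 5
3 4 8
2 0 1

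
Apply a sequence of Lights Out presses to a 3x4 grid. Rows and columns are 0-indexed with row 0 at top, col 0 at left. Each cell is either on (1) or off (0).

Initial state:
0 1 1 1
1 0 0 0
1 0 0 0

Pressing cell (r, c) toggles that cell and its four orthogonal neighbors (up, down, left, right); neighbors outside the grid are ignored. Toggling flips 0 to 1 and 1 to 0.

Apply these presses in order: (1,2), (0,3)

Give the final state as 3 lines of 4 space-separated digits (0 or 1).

Answer: 0 1 1 0
1 1 1 0
1 0 1 0

Derivation:
After press 1 at (1,2):
0 1 0 1
1 1 1 1
1 0 1 0

After press 2 at (0,3):
0 1 1 0
1 1 1 0
1 0 1 0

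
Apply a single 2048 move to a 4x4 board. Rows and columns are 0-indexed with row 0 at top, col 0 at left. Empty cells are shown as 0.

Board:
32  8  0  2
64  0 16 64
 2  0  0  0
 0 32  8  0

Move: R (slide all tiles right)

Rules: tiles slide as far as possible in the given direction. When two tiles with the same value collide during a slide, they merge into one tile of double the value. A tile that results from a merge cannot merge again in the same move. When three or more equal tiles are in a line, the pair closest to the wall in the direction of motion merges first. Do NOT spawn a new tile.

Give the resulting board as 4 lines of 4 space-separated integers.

Answer:  0 32  8  2
 0 64 16 64
 0  0  0  2
 0  0 32  8

Derivation:
Slide right:
row 0: [32, 8, 0, 2] -> [0, 32, 8, 2]
row 1: [64, 0, 16, 64] -> [0, 64, 16, 64]
row 2: [2, 0, 0, 0] -> [0, 0, 0, 2]
row 3: [0, 32, 8, 0] -> [0, 0, 32, 8]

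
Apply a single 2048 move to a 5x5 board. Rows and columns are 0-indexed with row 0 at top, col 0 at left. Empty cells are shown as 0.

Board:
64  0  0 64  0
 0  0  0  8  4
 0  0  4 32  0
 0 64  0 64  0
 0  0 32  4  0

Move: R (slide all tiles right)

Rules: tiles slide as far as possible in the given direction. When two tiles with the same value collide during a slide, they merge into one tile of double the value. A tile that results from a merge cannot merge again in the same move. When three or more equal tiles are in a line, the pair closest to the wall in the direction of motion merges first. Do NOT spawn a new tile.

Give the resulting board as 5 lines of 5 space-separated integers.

Answer:   0   0   0   0 128
  0   0   0   8   4
  0   0   0   4  32
  0   0   0   0 128
  0   0   0  32   4

Derivation:
Slide right:
row 0: [64, 0, 0, 64, 0] -> [0, 0, 0, 0, 128]
row 1: [0, 0, 0, 8, 4] -> [0, 0, 0, 8, 4]
row 2: [0, 0, 4, 32, 0] -> [0, 0, 0, 4, 32]
row 3: [0, 64, 0, 64, 0] -> [0, 0, 0, 0, 128]
row 4: [0, 0, 32, 4, 0] -> [0, 0, 0, 32, 4]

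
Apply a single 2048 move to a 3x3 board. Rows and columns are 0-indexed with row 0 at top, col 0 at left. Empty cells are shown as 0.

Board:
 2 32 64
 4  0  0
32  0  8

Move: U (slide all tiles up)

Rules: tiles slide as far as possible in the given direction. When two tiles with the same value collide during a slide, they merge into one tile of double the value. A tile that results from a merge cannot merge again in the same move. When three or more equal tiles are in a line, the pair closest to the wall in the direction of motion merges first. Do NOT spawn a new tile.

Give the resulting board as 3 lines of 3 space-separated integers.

Answer:  2 32 64
 4  0  8
32  0  0

Derivation:
Slide up:
col 0: [2, 4, 32] -> [2, 4, 32]
col 1: [32, 0, 0] -> [32, 0, 0]
col 2: [64, 0, 8] -> [64, 8, 0]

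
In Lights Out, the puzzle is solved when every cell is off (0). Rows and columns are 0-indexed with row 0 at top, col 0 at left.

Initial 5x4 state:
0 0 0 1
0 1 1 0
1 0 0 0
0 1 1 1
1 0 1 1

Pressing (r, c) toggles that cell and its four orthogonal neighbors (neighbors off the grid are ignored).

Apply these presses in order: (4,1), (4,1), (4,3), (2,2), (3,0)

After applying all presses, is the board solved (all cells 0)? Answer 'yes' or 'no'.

After press 1 at (4,1):
0 0 0 1
0 1 1 0
1 0 0 0
0 0 1 1
0 1 0 1

After press 2 at (4,1):
0 0 0 1
0 1 1 0
1 0 0 0
0 1 1 1
1 0 1 1

After press 3 at (4,3):
0 0 0 1
0 1 1 0
1 0 0 0
0 1 1 0
1 0 0 0

After press 4 at (2,2):
0 0 0 1
0 1 0 0
1 1 1 1
0 1 0 0
1 0 0 0

After press 5 at (3,0):
0 0 0 1
0 1 0 0
0 1 1 1
1 0 0 0
0 0 0 0

Lights still on: 6

Answer: no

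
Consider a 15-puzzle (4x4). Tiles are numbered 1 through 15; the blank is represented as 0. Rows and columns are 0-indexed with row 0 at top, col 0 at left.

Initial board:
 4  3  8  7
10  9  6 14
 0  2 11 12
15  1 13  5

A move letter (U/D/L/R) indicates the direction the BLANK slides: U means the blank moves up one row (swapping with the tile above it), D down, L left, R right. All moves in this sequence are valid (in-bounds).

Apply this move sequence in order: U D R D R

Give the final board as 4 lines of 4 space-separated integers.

After move 1 (U):
 4  3  8  7
 0  9  6 14
10  2 11 12
15  1 13  5

After move 2 (D):
 4  3  8  7
10  9  6 14
 0  2 11 12
15  1 13  5

After move 3 (R):
 4  3  8  7
10  9  6 14
 2  0 11 12
15  1 13  5

After move 4 (D):
 4  3  8  7
10  9  6 14
 2  1 11 12
15  0 13  5

After move 5 (R):
 4  3  8  7
10  9  6 14
 2  1 11 12
15 13  0  5

Answer:  4  3  8  7
10  9  6 14
 2  1 11 12
15 13  0  5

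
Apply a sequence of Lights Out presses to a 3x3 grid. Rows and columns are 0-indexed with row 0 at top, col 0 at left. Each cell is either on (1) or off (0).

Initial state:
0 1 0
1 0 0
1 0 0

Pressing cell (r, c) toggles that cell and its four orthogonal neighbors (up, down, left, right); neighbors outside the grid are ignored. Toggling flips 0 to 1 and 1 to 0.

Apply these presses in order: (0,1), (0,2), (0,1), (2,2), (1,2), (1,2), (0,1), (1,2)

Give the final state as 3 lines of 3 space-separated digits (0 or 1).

After press 1 at (0,1):
1 0 1
1 1 0
1 0 0

After press 2 at (0,2):
1 1 0
1 1 1
1 0 0

After press 3 at (0,1):
0 0 1
1 0 1
1 0 0

After press 4 at (2,2):
0 0 1
1 0 0
1 1 1

After press 5 at (1,2):
0 0 0
1 1 1
1 1 0

After press 6 at (1,2):
0 0 1
1 0 0
1 1 1

After press 7 at (0,1):
1 1 0
1 1 0
1 1 1

After press 8 at (1,2):
1 1 1
1 0 1
1 1 0

Answer: 1 1 1
1 0 1
1 1 0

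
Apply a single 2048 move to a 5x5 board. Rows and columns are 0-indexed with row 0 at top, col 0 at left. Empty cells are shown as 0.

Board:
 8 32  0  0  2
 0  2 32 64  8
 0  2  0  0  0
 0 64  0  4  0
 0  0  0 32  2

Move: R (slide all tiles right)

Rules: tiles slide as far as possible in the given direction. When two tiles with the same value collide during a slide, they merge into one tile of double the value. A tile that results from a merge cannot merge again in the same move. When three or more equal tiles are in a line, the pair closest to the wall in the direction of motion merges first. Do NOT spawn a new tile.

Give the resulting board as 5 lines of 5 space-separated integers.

Slide right:
row 0: [8, 32, 0, 0, 2] -> [0, 0, 8, 32, 2]
row 1: [0, 2, 32, 64, 8] -> [0, 2, 32, 64, 8]
row 2: [0, 2, 0, 0, 0] -> [0, 0, 0, 0, 2]
row 3: [0, 64, 0, 4, 0] -> [0, 0, 0, 64, 4]
row 4: [0, 0, 0, 32, 2] -> [0, 0, 0, 32, 2]

Answer:  0  0  8 32  2
 0  2 32 64  8
 0  0  0  0  2
 0  0  0 64  4
 0  0  0 32  2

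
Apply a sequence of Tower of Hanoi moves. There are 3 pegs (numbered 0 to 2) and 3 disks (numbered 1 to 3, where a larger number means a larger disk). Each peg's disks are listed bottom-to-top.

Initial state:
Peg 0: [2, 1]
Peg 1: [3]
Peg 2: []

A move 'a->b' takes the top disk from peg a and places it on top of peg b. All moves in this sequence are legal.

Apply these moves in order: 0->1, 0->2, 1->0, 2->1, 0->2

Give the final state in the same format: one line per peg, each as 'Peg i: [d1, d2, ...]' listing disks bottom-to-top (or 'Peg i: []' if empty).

Answer: Peg 0: []
Peg 1: [3, 2]
Peg 2: [1]

Derivation:
After move 1 (0->1):
Peg 0: [2]
Peg 1: [3, 1]
Peg 2: []

After move 2 (0->2):
Peg 0: []
Peg 1: [3, 1]
Peg 2: [2]

After move 3 (1->0):
Peg 0: [1]
Peg 1: [3]
Peg 2: [2]

After move 4 (2->1):
Peg 0: [1]
Peg 1: [3, 2]
Peg 2: []

After move 5 (0->2):
Peg 0: []
Peg 1: [3, 2]
Peg 2: [1]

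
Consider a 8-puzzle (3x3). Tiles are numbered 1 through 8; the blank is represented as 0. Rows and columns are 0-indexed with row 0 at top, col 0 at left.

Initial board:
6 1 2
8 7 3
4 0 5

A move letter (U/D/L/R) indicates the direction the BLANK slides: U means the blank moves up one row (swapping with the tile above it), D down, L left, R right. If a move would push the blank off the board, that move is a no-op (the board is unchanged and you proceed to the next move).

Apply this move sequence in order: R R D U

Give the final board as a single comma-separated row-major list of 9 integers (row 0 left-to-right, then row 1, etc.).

Answer: 6, 1, 2, 8, 7, 0, 4, 5, 3

Derivation:
After move 1 (R):
6 1 2
8 7 3
4 5 0

After move 2 (R):
6 1 2
8 7 3
4 5 0

After move 3 (D):
6 1 2
8 7 3
4 5 0

After move 4 (U):
6 1 2
8 7 0
4 5 3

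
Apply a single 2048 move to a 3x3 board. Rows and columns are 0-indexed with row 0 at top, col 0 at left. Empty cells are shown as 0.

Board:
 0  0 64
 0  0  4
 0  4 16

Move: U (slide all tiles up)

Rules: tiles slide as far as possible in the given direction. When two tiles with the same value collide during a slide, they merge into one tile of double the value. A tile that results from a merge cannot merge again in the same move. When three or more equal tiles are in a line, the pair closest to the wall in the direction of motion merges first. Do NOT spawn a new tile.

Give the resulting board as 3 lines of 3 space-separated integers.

Slide up:
col 0: [0, 0, 0] -> [0, 0, 0]
col 1: [0, 0, 4] -> [4, 0, 0]
col 2: [64, 4, 16] -> [64, 4, 16]

Answer:  0  4 64
 0  0  4
 0  0 16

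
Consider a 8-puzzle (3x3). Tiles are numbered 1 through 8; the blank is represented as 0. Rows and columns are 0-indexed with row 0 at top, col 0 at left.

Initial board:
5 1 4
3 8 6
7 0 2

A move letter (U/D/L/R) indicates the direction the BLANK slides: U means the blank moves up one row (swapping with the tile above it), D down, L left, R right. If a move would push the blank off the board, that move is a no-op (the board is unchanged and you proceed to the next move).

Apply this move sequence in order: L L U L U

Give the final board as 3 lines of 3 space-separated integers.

After move 1 (L):
5 1 4
3 8 6
0 7 2

After move 2 (L):
5 1 4
3 8 6
0 7 2

After move 3 (U):
5 1 4
0 8 6
3 7 2

After move 4 (L):
5 1 4
0 8 6
3 7 2

After move 5 (U):
0 1 4
5 8 6
3 7 2

Answer: 0 1 4
5 8 6
3 7 2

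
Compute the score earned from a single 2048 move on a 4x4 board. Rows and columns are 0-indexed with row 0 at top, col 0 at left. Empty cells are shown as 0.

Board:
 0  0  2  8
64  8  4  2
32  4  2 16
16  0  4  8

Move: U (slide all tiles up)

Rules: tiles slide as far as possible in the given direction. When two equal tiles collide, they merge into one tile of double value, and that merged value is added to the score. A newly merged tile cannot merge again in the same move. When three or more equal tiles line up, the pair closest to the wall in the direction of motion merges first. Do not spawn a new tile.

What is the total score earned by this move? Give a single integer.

Answer: 0

Derivation:
Slide up:
col 0: [0, 64, 32, 16] -> [64, 32, 16, 0]  score +0 (running 0)
col 1: [0, 8, 4, 0] -> [8, 4, 0, 0]  score +0 (running 0)
col 2: [2, 4, 2, 4] -> [2, 4, 2, 4]  score +0 (running 0)
col 3: [8, 2, 16, 8] -> [8, 2, 16, 8]  score +0 (running 0)
Board after move:
64  8  2  8
32  4  4  2
16  0  2 16
 0  0  4  8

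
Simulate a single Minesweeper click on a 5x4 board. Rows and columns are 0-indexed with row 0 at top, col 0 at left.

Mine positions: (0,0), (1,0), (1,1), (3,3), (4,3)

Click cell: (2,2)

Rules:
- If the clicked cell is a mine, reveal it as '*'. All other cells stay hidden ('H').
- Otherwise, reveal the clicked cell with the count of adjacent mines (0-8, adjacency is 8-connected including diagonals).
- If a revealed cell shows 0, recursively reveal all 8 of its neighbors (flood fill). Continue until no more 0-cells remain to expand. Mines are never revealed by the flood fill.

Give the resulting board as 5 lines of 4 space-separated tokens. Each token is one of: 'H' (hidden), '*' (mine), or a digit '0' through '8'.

H H H H
H H H H
H H 2 H
H H H H
H H H H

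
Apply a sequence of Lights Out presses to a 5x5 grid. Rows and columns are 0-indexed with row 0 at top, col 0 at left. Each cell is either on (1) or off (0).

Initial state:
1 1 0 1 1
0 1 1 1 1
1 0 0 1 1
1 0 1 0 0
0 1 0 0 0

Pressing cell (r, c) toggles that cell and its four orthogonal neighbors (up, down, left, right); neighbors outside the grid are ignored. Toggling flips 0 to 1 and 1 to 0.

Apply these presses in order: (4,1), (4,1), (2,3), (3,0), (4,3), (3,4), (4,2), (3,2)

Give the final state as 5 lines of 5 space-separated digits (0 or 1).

Answer: 1 1 0 1 1
0 1 1 0 1
0 0 0 0 1
0 0 1 0 1
1 0 1 0 0

Derivation:
After press 1 at (4,1):
1 1 0 1 1
0 1 1 1 1
1 0 0 1 1
1 1 1 0 0
1 0 1 0 0

After press 2 at (4,1):
1 1 0 1 1
0 1 1 1 1
1 0 0 1 1
1 0 1 0 0
0 1 0 0 0

After press 3 at (2,3):
1 1 0 1 1
0 1 1 0 1
1 0 1 0 0
1 0 1 1 0
0 1 0 0 0

After press 4 at (3,0):
1 1 0 1 1
0 1 1 0 1
0 0 1 0 0
0 1 1 1 0
1 1 0 0 0

After press 5 at (4,3):
1 1 0 1 1
0 1 1 0 1
0 0 1 0 0
0 1 1 0 0
1 1 1 1 1

After press 6 at (3,4):
1 1 0 1 1
0 1 1 0 1
0 0 1 0 1
0 1 1 1 1
1 1 1 1 0

After press 7 at (4,2):
1 1 0 1 1
0 1 1 0 1
0 0 1 0 1
0 1 0 1 1
1 0 0 0 0

After press 8 at (3,2):
1 1 0 1 1
0 1 1 0 1
0 0 0 0 1
0 0 1 0 1
1 0 1 0 0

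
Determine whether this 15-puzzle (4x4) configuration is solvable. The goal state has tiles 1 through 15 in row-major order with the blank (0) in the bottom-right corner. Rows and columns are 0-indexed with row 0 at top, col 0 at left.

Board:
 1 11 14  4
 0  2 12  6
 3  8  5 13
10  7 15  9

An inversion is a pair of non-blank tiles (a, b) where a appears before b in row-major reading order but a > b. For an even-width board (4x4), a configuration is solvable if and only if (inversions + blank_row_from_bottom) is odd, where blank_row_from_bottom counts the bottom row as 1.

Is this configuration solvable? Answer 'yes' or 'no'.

Answer: no

Derivation:
Inversions: 39
Blank is in row 1 (0-indexed from top), which is row 3 counting from the bottom (bottom = 1).
39 + 3 = 42, which is even, so the puzzle is not solvable.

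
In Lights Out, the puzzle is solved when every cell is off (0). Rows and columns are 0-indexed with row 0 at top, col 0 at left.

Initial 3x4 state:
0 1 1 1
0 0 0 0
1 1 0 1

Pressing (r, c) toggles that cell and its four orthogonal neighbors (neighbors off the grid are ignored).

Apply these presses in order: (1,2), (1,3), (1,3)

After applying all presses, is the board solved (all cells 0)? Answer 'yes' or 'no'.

After press 1 at (1,2):
0 1 0 1
0 1 1 1
1 1 1 1

After press 2 at (1,3):
0 1 0 0
0 1 0 0
1 1 1 0

After press 3 at (1,3):
0 1 0 1
0 1 1 1
1 1 1 1

Lights still on: 9

Answer: no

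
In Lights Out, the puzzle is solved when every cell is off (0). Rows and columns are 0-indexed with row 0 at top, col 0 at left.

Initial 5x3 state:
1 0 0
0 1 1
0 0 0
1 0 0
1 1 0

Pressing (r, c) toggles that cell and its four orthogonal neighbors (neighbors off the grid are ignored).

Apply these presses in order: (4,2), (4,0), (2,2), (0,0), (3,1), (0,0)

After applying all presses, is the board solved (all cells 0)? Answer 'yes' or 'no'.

Answer: no

Derivation:
After press 1 at (4,2):
1 0 0
0 1 1
0 0 0
1 0 1
1 0 1

After press 2 at (4,0):
1 0 0
0 1 1
0 0 0
0 0 1
0 1 1

After press 3 at (2,2):
1 0 0
0 1 0
0 1 1
0 0 0
0 1 1

After press 4 at (0,0):
0 1 0
1 1 0
0 1 1
0 0 0
0 1 1

After press 5 at (3,1):
0 1 0
1 1 0
0 0 1
1 1 1
0 0 1

After press 6 at (0,0):
1 0 0
0 1 0
0 0 1
1 1 1
0 0 1

Lights still on: 7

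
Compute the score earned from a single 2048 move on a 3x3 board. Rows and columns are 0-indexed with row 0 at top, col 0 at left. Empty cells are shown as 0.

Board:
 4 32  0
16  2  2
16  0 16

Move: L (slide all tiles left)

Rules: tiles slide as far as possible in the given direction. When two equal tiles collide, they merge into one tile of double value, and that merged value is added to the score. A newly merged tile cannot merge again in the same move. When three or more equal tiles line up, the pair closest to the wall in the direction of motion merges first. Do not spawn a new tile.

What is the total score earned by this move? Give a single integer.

Slide left:
row 0: [4, 32, 0] -> [4, 32, 0]  score +0 (running 0)
row 1: [16, 2, 2] -> [16, 4, 0]  score +4 (running 4)
row 2: [16, 0, 16] -> [32, 0, 0]  score +32 (running 36)
Board after move:
 4 32  0
16  4  0
32  0  0

Answer: 36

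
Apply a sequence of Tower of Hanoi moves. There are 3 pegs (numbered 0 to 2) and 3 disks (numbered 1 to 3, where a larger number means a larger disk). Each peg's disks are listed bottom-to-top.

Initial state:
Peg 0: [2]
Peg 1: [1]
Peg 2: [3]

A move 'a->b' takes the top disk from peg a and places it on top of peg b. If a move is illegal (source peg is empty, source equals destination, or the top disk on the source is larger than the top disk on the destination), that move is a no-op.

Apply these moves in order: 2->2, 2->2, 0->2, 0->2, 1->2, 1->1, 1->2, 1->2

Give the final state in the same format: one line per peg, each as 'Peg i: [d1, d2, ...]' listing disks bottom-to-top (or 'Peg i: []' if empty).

Answer: Peg 0: []
Peg 1: []
Peg 2: [3, 2, 1]

Derivation:
After move 1 (2->2):
Peg 0: [2]
Peg 1: [1]
Peg 2: [3]

After move 2 (2->2):
Peg 0: [2]
Peg 1: [1]
Peg 2: [3]

After move 3 (0->2):
Peg 0: []
Peg 1: [1]
Peg 2: [3, 2]

After move 4 (0->2):
Peg 0: []
Peg 1: [1]
Peg 2: [3, 2]

After move 5 (1->2):
Peg 0: []
Peg 1: []
Peg 2: [3, 2, 1]

After move 6 (1->1):
Peg 0: []
Peg 1: []
Peg 2: [3, 2, 1]

After move 7 (1->2):
Peg 0: []
Peg 1: []
Peg 2: [3, 2, 1]

After move 8 (1->2):
Peg 0: []
Peg 1: []
Peg 2: [3, 2, 1]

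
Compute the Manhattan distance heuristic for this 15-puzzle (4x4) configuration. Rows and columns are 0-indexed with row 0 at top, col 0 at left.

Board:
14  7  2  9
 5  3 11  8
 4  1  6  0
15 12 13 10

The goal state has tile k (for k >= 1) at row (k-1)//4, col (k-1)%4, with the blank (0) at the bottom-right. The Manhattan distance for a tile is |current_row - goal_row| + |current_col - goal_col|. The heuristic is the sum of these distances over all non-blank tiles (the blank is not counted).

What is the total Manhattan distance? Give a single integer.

Tile 14: at (0,0), goal (3,1), distance |0-3|+|0-1| = 4
Tile 7: at (0,1), goal (1,2), distance |0-1|+|1-2| = 2
Tile 2: at (0,2), goal (0,1), distance |0-0|+|2-1| = 1
Tile 9: at (0,3), goal (2,0), distance |0-2|+|3-0| = 5
Tile 5: at (1,0), goal (1,0), distance |1-1|+|0-0| = 0
Tile 3: at (1,1), goal (0,2), distance |1-0|+|1-2| = 2
Tile 11: at (1,2), goal (2,2), distance |1-2|+|2-2| = 1
Tile 8: at (1,3), goal (1,3), distance |1-1|+|3-3| = 0
Tile 4: at (2,0), goal (0,3), distance |2-0|+|0-3| = 5
Tile 1: at (2,1), goal (0,0), distance |2-0|+|1-0| = 3
Tile 6: at (2,2), goal (1,1), distance |2-1|+|2-1| = 2
Tile 15: at (3,0), goal (3,2), distance |3-3|+|0-2| = 2
Tile 12: at (3,1), goal (2,3), distance |3-2|+|1-3| = 3
Tile 13: at (3,2), goal (3,0), distance |3-3|+|2-0| = 2
Tile 10: at (3,3), goal (2,1), distance |3-2|+|3-1| = 3
Sum: 4 + 2 + 1 + 5 + 0 + 2 + 1 + 0 + 5 + 3 + 2 + 2 + 3 + 2 + 3 = 35

Answer: 35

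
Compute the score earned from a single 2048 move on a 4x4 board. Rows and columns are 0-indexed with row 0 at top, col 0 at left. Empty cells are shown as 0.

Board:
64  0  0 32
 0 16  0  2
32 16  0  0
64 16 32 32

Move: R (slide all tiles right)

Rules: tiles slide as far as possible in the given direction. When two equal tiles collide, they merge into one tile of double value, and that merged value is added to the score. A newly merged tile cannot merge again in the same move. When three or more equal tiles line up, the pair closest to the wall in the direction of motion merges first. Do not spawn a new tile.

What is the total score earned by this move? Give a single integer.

Slide right:
row 0: [64, 0, 0, 32] -> [0, 0, 64, 32]  score +0 (running 0)
row 1: [0, 16, 0, 2] -> [0, 0, 16, 2]  score +0 (running 0)
row 2: [32, 16, 0, 0] -> [0, 0, 32, 16]  score +0 (running 0)
row 3: [64, 16, 32, 32] -> [0, 64, 16, 64]  score +64 (running 64)
Board after move:
 0  0 64 32
 0  0 16  2
 0  0 32 16
 0 64 16 64

Answer: 64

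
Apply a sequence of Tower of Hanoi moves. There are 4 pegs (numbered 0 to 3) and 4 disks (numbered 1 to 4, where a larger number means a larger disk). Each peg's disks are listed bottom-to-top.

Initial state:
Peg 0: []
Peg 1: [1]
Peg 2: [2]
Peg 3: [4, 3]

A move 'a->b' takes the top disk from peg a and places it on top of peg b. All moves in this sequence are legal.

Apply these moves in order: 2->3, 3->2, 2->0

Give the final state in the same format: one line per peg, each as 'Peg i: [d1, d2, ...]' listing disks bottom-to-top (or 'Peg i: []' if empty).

Answer: Peg 0: [2]
Peg 1: [1]
Peg 2: []
Peg 3: [4, 3]

Derivation:
After move 1 (2->3):
Peg 0: []
Peg 1: [1]
Peg 2: []
Peg 3: [4, 3, 2]

After move 2 (3->2):
Peg 0: []
Peg 1: [1]
Peg 2: [2]
Peg 3: [4, 3]

After move 3 (2->0):
Peg 0: [2]
Peg 1: [1]
Peg 2: []
Peg 3: [4, 3]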